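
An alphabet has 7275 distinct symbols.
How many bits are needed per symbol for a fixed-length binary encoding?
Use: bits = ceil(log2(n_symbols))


log2(7275) = 12.8287
Bracket: 2^12 = 4096 < 7275 <= 2^13 = 8192
So ceil(log2(7275)) = 13

bits = ceil(log2(7275)) = ceil(12.8287) = 13 bits


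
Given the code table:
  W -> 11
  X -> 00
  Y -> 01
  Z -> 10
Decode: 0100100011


Decoding:
01 -> Y
00 -> X
10 -> Z
00 -> X
11 -> W


Result: YXZXW


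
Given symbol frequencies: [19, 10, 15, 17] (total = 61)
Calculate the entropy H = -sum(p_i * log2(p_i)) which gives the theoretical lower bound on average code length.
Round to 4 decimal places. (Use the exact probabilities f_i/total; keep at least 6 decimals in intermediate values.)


Per-symbol terms -p_i * log2(p_i) with p_i = f_i/61:
  p = 19/61 = 0.311475: log2(p) = -1.682810, -p*log2(p) = 0.524154
  p = 10/61 = 0.163934: log2(p) = -2.608809, -p*log2(p) = 0.427674
  p = 15/61 = 0.245902: log2(p) = -2.023847, -p*log2(p) = 0.497667
  p = 17/61 = 0.278689: log2(p) = -1.843274, -p*log2(p) = 0.513699
H = 0.524154 + 0.427674 + 0.497667 + 0.513699 = 1.963194

H = 1.9632 bits/symbol


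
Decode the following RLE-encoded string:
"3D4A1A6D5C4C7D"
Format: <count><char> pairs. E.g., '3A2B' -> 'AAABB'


Expanding each <count><char> pair:
  3D -> 'DDD'
  4A -> 'AAAA'
  1A -> 'A'
  6D -> 'DDDDDD'
  5C -> 'CCCCC'
  4C -> 'CCCC'
  7D -> 'DDDDDDD'

Decoded = DDDAAAAADDDDDDCCCCCCCCCDDDDDDD


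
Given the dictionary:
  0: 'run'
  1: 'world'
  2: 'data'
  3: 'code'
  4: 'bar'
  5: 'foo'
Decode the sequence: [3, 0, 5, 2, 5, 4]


Look up each index in the dictionary:
  3 -> 'code'
  0 -> 'run'
  5 -> 'foo'
  2 -> 'data'
  5 -> 'foo'
  4 -> 'bar'

Decoded: "code run foo data foo bar"


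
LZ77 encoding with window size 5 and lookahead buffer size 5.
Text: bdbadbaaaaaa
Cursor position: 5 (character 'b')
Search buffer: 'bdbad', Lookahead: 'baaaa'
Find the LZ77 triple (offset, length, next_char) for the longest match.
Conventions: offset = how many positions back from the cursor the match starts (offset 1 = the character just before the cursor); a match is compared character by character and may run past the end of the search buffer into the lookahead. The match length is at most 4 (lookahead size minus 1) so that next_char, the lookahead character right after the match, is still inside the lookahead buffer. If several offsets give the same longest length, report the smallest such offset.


Try each offset into the search buffer:
  offset=1 (pos 4, char 'd'): match length 0
  offset=2 (pos 3, char 'a'): match length 0
  offset=3 (pos 2, char 'b'): match length 2
  offset=4 (pos 1, char 'd'): match length 0
  offset=5 (pos 0, char 'b'): match length 1
Longest match has length 2 at offset 3.
next_char = character at position 5 + 2 = 7 -> 'a'

Best match: offset=3, length=2 (matching 'ba' starting at position 2)
LZ77 triple: (3, 2, 'a')


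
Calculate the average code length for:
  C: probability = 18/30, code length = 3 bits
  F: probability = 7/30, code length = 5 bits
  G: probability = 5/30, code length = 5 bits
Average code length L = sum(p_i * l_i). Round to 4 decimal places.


Weighted contributions p_i * l_i:
  C: (18/30) * 3 = 54/30
  F: (7/30) * 5 = 35/30
  G: (5/30) * 5 = 25/30
Sum = (54 + 35 + 25)/30 = 114/30

L = 114/30 = 3.8000 bits/symbol


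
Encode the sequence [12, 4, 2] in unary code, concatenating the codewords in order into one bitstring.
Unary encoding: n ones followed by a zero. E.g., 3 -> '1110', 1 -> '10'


Encode each number as n ones followed by a terminating 0:
  12 -> 1111111111110 (13 bits)
  4 -> 11110 (5 bits)
  2 -> 110 (3 bits)
Total length = 13 + 5 + 3 = 21 bits.

Unary([12, 4, 2]) = 111111111111011110110 (21 bits)


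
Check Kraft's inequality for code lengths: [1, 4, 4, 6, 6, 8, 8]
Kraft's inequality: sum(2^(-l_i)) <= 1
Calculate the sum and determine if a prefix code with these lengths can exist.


Sum = 2^(-1) + 2^(-4) + 2^(-4) + 2^(-6) + 2^(-6) + 2^(-8) + 2^(-8)
    = 0.5 + 0.0625 + 0.0625 + 0.015625 + 0.015625 + 0.00390625 + 0.00390625
    = 170/256 = 0.6640625
Since 0.6640625 <= 1, Kraft's inequality IS satisfied.
A prefix code with these lengths CAN exist.

Kraft sum = 0.6640625. Satisfied.


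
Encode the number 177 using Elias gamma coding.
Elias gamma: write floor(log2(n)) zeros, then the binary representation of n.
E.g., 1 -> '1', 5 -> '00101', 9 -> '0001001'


num_bits = floor(log2(177)) + 1 = 8
leading_zeros = num_bits - 1 = 7
binary(177) = 10110001

Elias gamma(177) = '0000000' + '10110001' = 000000010110001 (15 bits)


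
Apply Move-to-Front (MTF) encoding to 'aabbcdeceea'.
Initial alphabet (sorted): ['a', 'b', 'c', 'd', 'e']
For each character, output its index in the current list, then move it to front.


MTF encoding:
'a': index 0 in ['a', 'b', 'c', 'd', 'e'] -> ['a', 'b', 'c', 'd', 'e']
'a': index 0 in ['a', 'b', 'c', 'd', 'e'] -> ['a', 'b', 'c', 'd', 'e']
'b': index 1 in ['a', 'b', 'c', 'd', 'e'] -> ['b', 'a', 'c', 'd', 'e']
'b': index 0 in ['b', 'a', 'c', 'd', 'e'] -> ['b', 'a', 'c', 'd', 'e']
'c': index 2 in ['b', 'a', 'c', 'd', 'e'] -> ['c', 'b', 'a', 'd', 'e']
'd': index 3 in ['c', 'b', 'a', 'd', 'e'] -> ['d', 'c', 'b', 'a', 'e']
'e': index 4 in ['d', 'c', 'b', 'a', 'e'] -> ['e', 'd', 'c', 'b', 'a']
'c': index 2 in ['e', 'd', 'c', 'b', 'a'] -> ['c', 'e', 'd', 'b', 'a']
'e': index 1 in ['c', 'e', 'd', 'b', 'a'] -> ['e', 'c', 'd', 'b', 'a']
'e': index 0 in ['e', 'c', 'd', 'b', 'a'] -> ['e', 'c', 'd', 'b', 'a']
'a': index 4 in ['e', 'c', 'd', 'b', 'a'] -> ['a', 'e', 'c', 'd', 'b']


Output: [0, 0, 1, 0, 2, 3, 4, 2, 1, 0, 4]


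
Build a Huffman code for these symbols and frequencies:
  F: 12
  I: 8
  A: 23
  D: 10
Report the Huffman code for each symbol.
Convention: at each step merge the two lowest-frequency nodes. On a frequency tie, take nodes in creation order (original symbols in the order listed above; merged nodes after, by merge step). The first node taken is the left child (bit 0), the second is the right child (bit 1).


Huffman tree construction:
Step 1: Merge I(8) + D(10) = 18
Step 2: Merge F(12) + (I+D)(18) = 30
Step 3: Merge A(23) + (F+(I+D))(30) = 53
Read each symbol's code off the tree from the root (left child = 0, right child = 1).

Codes:
  F: 10 (length 2)
  I: 110 (length 3)
  A: 0 (length 1)
  D: 111 (length 3)
Average code length: 101/53 = 1.9057 bits/symbol


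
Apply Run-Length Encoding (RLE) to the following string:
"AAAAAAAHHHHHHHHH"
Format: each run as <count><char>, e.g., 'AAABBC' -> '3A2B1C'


Scanning runs left to right:
  i=0: run of 'A' x 7 -> '7A'
  i=7: run of 'H' x 9 -> '9H'

RLE = 7A9H


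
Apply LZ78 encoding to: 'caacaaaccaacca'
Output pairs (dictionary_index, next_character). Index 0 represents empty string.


LZ78 encoding steps:
Dictionary: {0: ''}
Step 1: w='' (idx 0), next='c' -> output (0, 'c'), add 'c' as idx 1
Step 2: w='' (idx 0), next='a' -> output (0, 'a'), add 'a' as idx 2
Step 3: w='a' (idx 2), next='c' -> output (2, 'c'), add 'ac' as idx 3
Step 4: w='a' (idx 2), next='a' -> output (2, 'a'), add 'aa' as idx 4
Step 5: w='ac' (idx 3), next='c' -> output (3, 'c'), add 'acc' as idx 5
Step 6: w='aa' (idx 4), next='c' -> output (4, 'c'), add 'aac' as idx 6
Step 7: w='c' (idx 1), next='a' -> output (1, 'a'), add 'ca' as idx 7


Encoded: [(0, 'c'), (0, 'a'), (2, 'c'), (2, 'a'), (3, 'c'), (4, 'c'), (1, 'a')]


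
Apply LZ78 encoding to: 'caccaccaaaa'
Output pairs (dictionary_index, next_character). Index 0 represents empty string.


LZ78 encoding steps:
Dictionary: {0: ''}
Step 1: w='' (idx 0), next='c' -> output (0, 'c'), add 'c' as idx 1
Step 2: w='' (idx 0), next='a' -> output (0, 'a'), add 'a' as idx 2
Step 3: w='c' (idx 1), next='c' -> output (1, 'c'), add 'cc' as idx 3
Step 4: w='a' (idx 2), next='c' -> output (2, 'c'), add 'ac' as idx 4
Step 5: w='c' (idx 1), next='a' -> output (1, 'a'), add 'ca' as idx 5
Step 6: w='a' (idx 2), next='a' -> output (2, 'a'), add 'aa' as idx 6
Step 7: w='a' (idx 2), end of input -> output (2, '')


Encoded: [(0, 'c'), (0, 'a'), (1, 'c'), (2, 'c'), (1, 'a'), (2, 'a'), (2, '')]


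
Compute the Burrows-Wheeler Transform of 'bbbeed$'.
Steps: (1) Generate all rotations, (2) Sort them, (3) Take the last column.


Rotations (sorted):
  0: $bbbeed -> last char: d
  1: bbbeed$ -> last char: $
  2: bbeed$b -> last char: b
  3: beed$bb -> last char: b
  4: d$bbbee -> last char: e
  5: ed$bbbe -> last char: e
  6: eed$bbb -> last char: b


BWT = d$bbeeb


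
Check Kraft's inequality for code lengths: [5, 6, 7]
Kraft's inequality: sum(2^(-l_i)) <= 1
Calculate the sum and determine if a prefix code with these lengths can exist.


Sum = 2^(-5) + 2^(-6) + 2^(-7)
    = 0.03125 + 0.015625 + 0.0078125
    = 7/128 = 0.0546875
Since 0.0546875 <= 1, Kraft's inequality IS satisfied.
A prefix code with these lengths CAN exist.

Kraft sum = 0.0546875. Satisfied.


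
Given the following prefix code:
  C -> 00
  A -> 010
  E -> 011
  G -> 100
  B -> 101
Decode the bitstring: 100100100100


Decoding step by step:
Bits 100 -> G
Bits 100 -> G
Bits 100 -> G
Bits 100 -> G


Decoded message: GGGG


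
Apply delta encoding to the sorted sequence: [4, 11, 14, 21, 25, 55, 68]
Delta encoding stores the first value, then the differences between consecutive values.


First value: 4
Deltas:
  11 - 4 = 7
  14 - 11 = 3
  21 - 14 = 7
  25 - 21 = 4
  55 - 25 = 30
  68 - 55 = 13


Delta encoded: [4, 7, 3, 7, 4, 30, 13]


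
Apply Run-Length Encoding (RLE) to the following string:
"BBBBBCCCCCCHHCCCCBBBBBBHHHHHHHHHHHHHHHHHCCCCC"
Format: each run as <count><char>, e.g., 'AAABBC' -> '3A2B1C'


Scanning runs left to right:
  i=0: run of 'B' x 5 -> '5B'
  i=5: run of 'C' x 6 -> '6C'
  i=11: run of 'H' x 2 -> '2H'
  i=13: run of 'C' x 4 -> '4C'
  i=17: run of 'B' x 6 -> '6B'
  i=23: run of 'H' x 17 -> '17H'
  i=40: run of 'C' x 5 -> '5C'

RLE = 5B6C2H4C6B17H5C


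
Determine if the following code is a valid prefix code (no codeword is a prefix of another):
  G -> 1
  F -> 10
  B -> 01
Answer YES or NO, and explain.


Checking each pair (does one codeword prefix another?):
  G='1' vs F='10': prefix -- VIOLATION

NO -- this is NOT a valid prefix code. G (1) is a prefix of F (10).


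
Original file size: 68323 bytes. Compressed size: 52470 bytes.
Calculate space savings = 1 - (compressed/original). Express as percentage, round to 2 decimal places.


ratio = compressed/original = 52470/68323 = 0.76797
savings = 1 - ratio = 1 - 0.76797 = 0.23203
as a percentage: 0.23203 * 100 = 23.2%

Space savings = 1 - 52470/68323 = 23.2%


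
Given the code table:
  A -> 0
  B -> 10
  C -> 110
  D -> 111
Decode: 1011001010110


Decoding:
10 -> B
110 -> C
0 -> A
10 -> B
10 -> B
110 -> C


Result: BCABBC


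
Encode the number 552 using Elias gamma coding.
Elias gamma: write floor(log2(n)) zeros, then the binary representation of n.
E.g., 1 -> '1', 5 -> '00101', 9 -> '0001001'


num_bits = floor(log2(552)) + 1 = 10
leading_zeros = num_bits - 1 = 9
binary(552) = 1000101000

Elias gamma(552) = '000000000' + '1000101000' = 0000000001000101000 (19 bits)


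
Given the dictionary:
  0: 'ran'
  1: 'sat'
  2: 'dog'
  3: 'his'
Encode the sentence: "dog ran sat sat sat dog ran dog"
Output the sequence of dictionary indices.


Look up each word in the dictionary:
  'dog' -> 2
  'ran' -> 0
  'sat' -> 1
  'sat' -> 1
  'sat' -> 1
  'dog' -> 2
  'ran' -> 0
  'dog' -> 2

Encoded: [2, 0, 1, 1, 1, 2, 0, 2]


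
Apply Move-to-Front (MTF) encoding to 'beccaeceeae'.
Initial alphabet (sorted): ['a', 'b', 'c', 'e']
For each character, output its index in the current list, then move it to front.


MTF encoding:
'b': index 1 in ['a', 'b', 'c', 'e'] -> ['b', 'a', 'c', 'e']
'e': index 3 in ['b', 'a', 'c', 'e'] -> ['e', 'b', 'a', 'c']
'c': index 3 in ['e', 'b', 'a', 'c'] -> ['c', 'e', 'b', 'a']
'c': index 0 in ['c', 'e', 'b', 'a'] -> ['c', 'e', 'b', 'a']
'a': index 3 in ['c', 'e', 'b', 'a'] -> ['a', 'c', 'e', 'b']
'e': index 2 in ['a', 'c', 'e', 'b'] -> ['e', 'a', 'c', 'b']
'c': index 2 in ['e', 'a', 'c', 'b'] -> ['c', 'e', 'a', 'b']
'e': index 1 in ['c', 'e', 'a', 'b'] -> ['e', 'c', 'a', 'b']
'e': index 0 in ['e', 'c', 'a', 'b'] -> ['e', 'c', 'a', 'b']
'a': index 2 in ['e', 'c', 'a', 'b'] -> ['a', 'e', 'c', 'b']
'e': index 1 in ['a', 'e', 'c', 'b'] -> ['e', 'a', 'c', 'b']


Output: [1, 3, 3, 0, 3, 2, 2, 1, 0, 2, 1]


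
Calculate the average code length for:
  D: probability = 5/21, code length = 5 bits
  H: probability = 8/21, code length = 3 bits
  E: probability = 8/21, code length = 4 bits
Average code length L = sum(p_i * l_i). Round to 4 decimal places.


Weighted contributions p_i * l_i:
  D: (5/21) * 5 = 25/21
  H: (8/21) * 3 = 24/21
  E: (8/21) * 4 = 32/21
Sum = (25 + 24 + 32)/21 = 81/21

L = 81/21 = 3.8571 bits/symbol


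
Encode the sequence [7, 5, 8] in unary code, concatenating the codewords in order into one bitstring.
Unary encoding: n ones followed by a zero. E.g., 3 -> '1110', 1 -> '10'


Encode each number as n ones followed by a terminating 0:
  7 -> 11111110 (8 bits)
  5 -> 111110 (6 bits)
  8 -> 111111110 (9 bits)
Total length = 8 + 6 + 9 = 23 bits.

Unary([7, 5, 8]) = 11111110111110111111110 (23 bits)


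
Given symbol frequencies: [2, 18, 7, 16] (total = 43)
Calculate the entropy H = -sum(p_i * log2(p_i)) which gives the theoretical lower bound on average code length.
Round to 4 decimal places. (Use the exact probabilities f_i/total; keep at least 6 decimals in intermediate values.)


Per-symbol terms -p_i * log2(p_i) with p_i = f_i/43:
  p = 2/43 = 0.046512: log2(p) = -4.426265, -p*log2(p) = 0.205873
  p = 18/43 = 0.418605: log2(p) = -1.256340, -p*log2(p) = 0.525910
  p = 7/43 = 0.162791: log2(p) = -2.618910, -p*log2(p) = 0.426334
  p = 16/43 = 0.372093: log2(p) = -1.426265, -p*log2(p) = 0.530703
H = 0.205873 + 0.525910 + 0.426334 + 0.530703 = 1.688820

H = 1.6888 bits/symbol


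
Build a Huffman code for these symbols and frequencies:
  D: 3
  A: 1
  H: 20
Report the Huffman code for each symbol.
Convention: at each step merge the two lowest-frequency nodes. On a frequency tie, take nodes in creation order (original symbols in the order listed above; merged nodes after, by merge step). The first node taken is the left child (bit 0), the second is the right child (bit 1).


Huffman tree construction:
Step 1: Merge A(1) + D(3) = 4
Step 2: Merge (A+D)(4) + H(20) = 24
Read each symbol's code off the tree from the root (left child = 0, right child = 1).

Codes:
  D: 01 (length 2)
  A: 00 (length 2)
  H: 1 (length 1)
Average code length: 28/24 = 1.1667 bits/symbol


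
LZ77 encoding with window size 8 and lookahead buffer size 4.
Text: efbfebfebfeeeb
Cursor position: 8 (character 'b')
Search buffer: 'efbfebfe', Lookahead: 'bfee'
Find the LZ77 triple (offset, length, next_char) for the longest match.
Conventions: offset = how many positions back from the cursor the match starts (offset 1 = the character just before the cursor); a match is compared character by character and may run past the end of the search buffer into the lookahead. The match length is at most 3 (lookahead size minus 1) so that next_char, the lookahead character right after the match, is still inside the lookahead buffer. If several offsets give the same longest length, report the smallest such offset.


Try each offset into the search buffer:
  offset=1 (pos 7, char 'e'): match length 0
  offset=2 (pos 6, char 'f'): match length 0
  offset=3 (pos 5, char 'b'): match length 3
  offset=4 (pos 4, char 'e'): match length 0
  offset=5 (pos 3, char 'f'): match length 0
  offset=6 (pos 2, char 'b'): match length 3
  offset=7 (pos 1, char 'f'): match length 0
  offset=8 (pos 0, char 'e'): match length 0
Longest match has length 3, found at offsets 3, 6; take the smallest, offset 3.
next_char = character at position 8 + 3 = 11 -> 'e'

Best match: offset=3, length=3 (matching 'bfe' starting at position 5)
LZ77 triple: (3, 3, 'e')


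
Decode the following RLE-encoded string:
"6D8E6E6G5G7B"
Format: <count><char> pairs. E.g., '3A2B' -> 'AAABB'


Expanding each <count><char> pair:
  6D -> 'DDDDDD'
  8E -> 'EEEEEEEE'
  6E -> 'EEEEEE'
  6G -> 'GGGGGG'
  5G -> 'GGGGG'
  7B -> 'BBBBBBB'

Decoded = DDDDDDEEEEEEEEEEEEEEGGGGGGGGGGGBBBBBBB


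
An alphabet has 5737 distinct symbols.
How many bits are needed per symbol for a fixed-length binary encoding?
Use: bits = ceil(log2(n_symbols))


log2(5737) = 12.4861
Bracket: 2^12 = 4096 < 5737 <= 2^13 = 8192
So ceil(log2(5737)) = 13

bits = ceil(log2(5737)) = ceil(12.4861) = 13 bits


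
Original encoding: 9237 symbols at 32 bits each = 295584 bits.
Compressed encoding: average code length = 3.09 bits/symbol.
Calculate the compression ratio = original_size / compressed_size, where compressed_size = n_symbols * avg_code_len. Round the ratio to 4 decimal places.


original_size = n_symbols * orig_bits = 9237 * 32 = 295584 bits
compressed_size = n_symbols * avg_code_len = 9237 * 3.09 = 28542.33 bits
ratio = original_size / compressed_size = 295584 / 28542.33 = 10.356

Compression ratio = 10.356


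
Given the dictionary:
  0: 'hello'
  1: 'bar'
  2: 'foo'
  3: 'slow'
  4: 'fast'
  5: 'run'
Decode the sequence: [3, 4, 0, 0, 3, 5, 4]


Look up each index in the dictionary:
  3 -> 'slow'
  4 -> 'fast'
  0 -> 'hello'
  0 -> 'hello'
  3 -> 'slow'
  5 -> 'run'
  4 -> 'fast'

Decoded: "slow fast hello hello slow run fast"


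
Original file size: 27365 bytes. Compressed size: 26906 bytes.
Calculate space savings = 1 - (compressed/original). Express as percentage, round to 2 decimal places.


ratio = compressed/original = 26906/27365 = 0.983227
savings = 1 - ratio = 1 - 0.983227 = 0.016773
as a percentage: 0.016773 * 100 = 1.68%

Space savings = 1 - 26906/27365 = 1.68%


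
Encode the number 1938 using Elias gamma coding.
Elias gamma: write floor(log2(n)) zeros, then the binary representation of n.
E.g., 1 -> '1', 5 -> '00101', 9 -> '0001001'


num_bits = floor(log2(1938)) + 1 = 11
leading_zeros = num_bits - 1 = 10
binary(1938) = 11110010010

Elias gamma(1938) = '0000000000' + '11110010010' = 000000000011110010010 (21 bits)


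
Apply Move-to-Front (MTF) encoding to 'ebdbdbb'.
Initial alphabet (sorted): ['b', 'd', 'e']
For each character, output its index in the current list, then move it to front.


MTF encoding:
'e': index 2 in ['b', 'd', 'e'] -> ['e', 'b', 'd']
'b': index 1 in ['e', 'b', 'd'] -> ['b', 'e', 'd']
'd': index 2 in ['b', 'e', 'd'] -> ['d', 'b', 'e']
'b': index 1 in ['d', 'b', 'e'] -> ['b', 'd', 'e']
'd': index 1 in ['b', 'd', 'e'] -> ['d', 'b', 'e']
'b': index 1 in ['d', 'b', 'e'] -> ['b', 'd', 'e']
'b': index 0 in ['b', 'd', 'e'] -> ['b', 'd', 'e']


Output: [2, 1, 2, 1, 1, 1, 0]


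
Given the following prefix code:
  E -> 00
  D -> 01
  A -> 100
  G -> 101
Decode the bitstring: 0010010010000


Decoding step by step:
Bits 00 -> E
Bits 100 -> A
Bits 100 -> A
Bits 100 -> A
Bits 00 -> E


Decoded message: EAAAE


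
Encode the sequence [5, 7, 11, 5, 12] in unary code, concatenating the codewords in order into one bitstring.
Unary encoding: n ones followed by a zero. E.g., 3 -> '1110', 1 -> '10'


Encode each number as n ones followed by a terminating 0:
  5 -> 111110 (6 bits)
  7 -> 11111110 (8 bits)
  11 -> 111111111110 (12 bits)
  5 -> 111110 (6 bits)
  12 -> 1111111111110 (13 bits)
Total length = 6 + 8 + 12 + 6 + 13 = 45 bits.

Unary([5, 7, 11, 5, 12]) = 111110111111101111111111101111101111111111110 (45 bits)


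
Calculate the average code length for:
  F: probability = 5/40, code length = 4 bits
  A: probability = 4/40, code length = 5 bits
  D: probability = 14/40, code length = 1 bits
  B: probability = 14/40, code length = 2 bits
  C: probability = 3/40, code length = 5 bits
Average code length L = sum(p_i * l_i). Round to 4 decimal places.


Weighted contributions p_i * l_i:
  F: (5/40) * 4 = 20/40
  A: (4/40) * 5 = 20/40
  D: (14/40) * 1 = 14/40
  B: (14/40) * 2 = 28/40
  C: (3/40) * 5 = 15/40
Sum = (20 + 20 + 14 + 28 + 15)/40 = 97/40

L = 97/40 = 2.4250 bits/symbol


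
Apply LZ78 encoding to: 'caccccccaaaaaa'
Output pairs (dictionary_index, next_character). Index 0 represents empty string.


LZ78 encoding steps:
Dictionary: {0: ''}
Step 1: w='' (idx 0), next='c' -> output (0, 'c'), add 'c' as idx 1
Step 2: w='' (idx 0), next='a' -> output (0, 'a'), add 'a' as idx 2
Step 3: w='c' (idx 1), next='c' -> output (1, 'c'), add 'cc' as idx 3
Step 4: w='cc' (idx 3), next='c' -> output (3, 'c'), add 'ccc' as idx 4
Step 5: w='c' (idx 1), next='a' -> output (1, 'a'), add 'ca' as idx 5
Step 6: w='a' (idx 2), next='a' -> output (2, 'a'), add 'aa' as idx 6
Step 7: w='aa' (idx 6), next='a' -> output (6, 'a'), add 'aaa' as idx 7


Encoded: [(0, 'c'), (0, 'a'), (1, 'c'), (3, 'c'), (1, 'a'), (2, 'a'), (6, 'a')]


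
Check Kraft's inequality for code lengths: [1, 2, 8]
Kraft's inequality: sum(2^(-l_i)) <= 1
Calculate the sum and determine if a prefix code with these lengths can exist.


Sum = 2^(-1) + 2^(-2) + 2^(-8)
    = 0.5 + 0.25 + 0.00390625
    = 193/256 = 0.75390625
Since 0.75390625 <= 1, Kraft's inequality IS satisfied.
A prefix code with these lengths CAN exist.

Kraft sum = 0.75390625. Satisfied.


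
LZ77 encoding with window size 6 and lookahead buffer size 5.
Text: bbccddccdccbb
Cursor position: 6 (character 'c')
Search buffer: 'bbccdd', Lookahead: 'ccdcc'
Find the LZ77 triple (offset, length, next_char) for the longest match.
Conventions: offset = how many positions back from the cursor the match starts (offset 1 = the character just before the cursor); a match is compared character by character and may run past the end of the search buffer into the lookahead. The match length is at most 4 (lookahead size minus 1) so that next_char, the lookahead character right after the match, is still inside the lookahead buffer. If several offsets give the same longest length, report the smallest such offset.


Try each offset into the search buffer:
  offset=1 (pos 5, char 'd'): match length 0
  offset=2 (pos 4, char 'd'): match length 0
  offset=3 (pos 3, char 'c'): match length 1
  offset=4 (pos 2, char 'c'): match length 3
  offset=5 (pos 1, char 'b'): match length 0
  offset=6 (pos 0, char 'b'): match length 0
Longest match has length 3 at offset 4.
next_char = character at position 6 + 3 = 9 -> 'c'

Best match: offset=4, length=3 (matching 'ccd' starting at position 2)
LZ77 triple: (4, 3, 'c')


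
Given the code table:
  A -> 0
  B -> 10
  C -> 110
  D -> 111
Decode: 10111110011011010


Decoding:
10 -> B
111 -> D
110 -> C
0 -> A
110 -> C
110 -> C
10 -> B


Result: BDCACCB


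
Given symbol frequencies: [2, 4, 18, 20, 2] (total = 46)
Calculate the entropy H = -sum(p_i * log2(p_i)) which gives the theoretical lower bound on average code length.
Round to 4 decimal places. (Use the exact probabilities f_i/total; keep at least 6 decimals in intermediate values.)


Per-symbol terms -p_i * log2(p_i) with p_i = f_i/46:
  p = 2/46 = 0.043478: log2(p) = -4.523562, -p*log2(p) = 0.196677
  p = 4/46 = 0.086957: log2(p) = -3.523562, -p*log2(p) = 0.306397
  p = 18/46 = 0.391304: log2(p) = -1.353637, -p*log2(p) = 0.529684
  p = 20/46 = 0.434783: log2(p) = -1.201634, -p*log2(p) = 0.522450
  p = 2/46 = 0.043478: log2(p) = -4.523562, -p*log2(p) = 0.196677
H = 0.196677 + 0.306397 + 0.529684 + 0.522450 + 0.196677 = 1.751885

H = 1.7519 bits/symbol


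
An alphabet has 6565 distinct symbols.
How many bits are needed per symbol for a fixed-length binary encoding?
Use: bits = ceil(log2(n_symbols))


log2(6565) = 12.6806
Bracket: 2^12 = 4096 < 6565 <= 2^13 = 8192
So ceil(log2(6565)) = 13

bits = ceil(log2(6565)) = ceil(12.6806) = 13 bits


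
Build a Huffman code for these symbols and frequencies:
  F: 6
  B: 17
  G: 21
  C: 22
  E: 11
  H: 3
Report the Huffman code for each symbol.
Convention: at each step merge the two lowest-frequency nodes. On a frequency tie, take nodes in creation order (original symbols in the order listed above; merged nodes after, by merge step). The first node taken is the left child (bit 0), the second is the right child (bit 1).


Huffman tree construction:
Step 1: Merge H(3) + F(6) = 9
Step 2: Merge (H+F)(9) + E(11) = 20
Step 3: Merge B(17) + ((H+F)+E)(20) = 37
Step 4: Merge G(21) + C(22) = 43
Step 5: Merge (B+((H+F)+E))(37) + (G+C)(43) = 80
Read each symbol's code off the tree from the root (left child = 0, right child = 1).

Codes:
  F: 0101 (length 4)
  B: 00 (length 2)
  G: 10 (length 2)
  C: 11 (length 2)
  E: 011 (length 3)
  H: 0100 (length 4)
Average code length: 189/80 = 2.3625 bits/symbol


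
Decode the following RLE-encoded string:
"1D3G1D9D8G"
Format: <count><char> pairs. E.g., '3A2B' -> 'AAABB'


Expanding each <count><char> pair:
  1D -> 'D'
  3G -> 'GGG'
  1D -> 'D'
  9D -> 'DDDDDDDDD'
  8G -> 'GGGGGGGG'

Decoded = DGGGDDDDDDDDDDGGGGGGGG


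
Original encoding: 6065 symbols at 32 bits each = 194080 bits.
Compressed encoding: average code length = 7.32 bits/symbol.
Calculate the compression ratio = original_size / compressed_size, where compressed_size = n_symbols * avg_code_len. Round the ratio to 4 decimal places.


original_size = n_symbols * orig_bits = 6065 * 32 = 194080 bits
compressed_size = n_symbols * avg_code_len = 6065 * 7.32 = 44395.8 bits
ratio = original_size / compressed_size = 194080 / 44395.8 = 4.3716

Compression ratio = 4.3716


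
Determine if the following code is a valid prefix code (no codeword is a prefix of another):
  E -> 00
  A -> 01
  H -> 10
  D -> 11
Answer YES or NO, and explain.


Checking each pair (does one codeword prefix another?):
  E='00' vs A='01': no prefix
  E='00' vs H='10': no prefix
  E='00' vs D='11': no prefix
  A='01' vs E='00': no prefix
  A='01' vs H='10': no prefix
  A='01' vs D='11': no prefix
  H='10' vs E='00': no prefix
  H='10' vs A='01': no prefix
  H='10' vs D='11': no prefix
  D='11' vs E='00': no prefix
  D='11' vs A='01': no prefix
  D='11' vs H='10': no prefix
No violation found over all pairs.

YES -- this is a valid prefix code. No codeword is a prefix of any other codeword.


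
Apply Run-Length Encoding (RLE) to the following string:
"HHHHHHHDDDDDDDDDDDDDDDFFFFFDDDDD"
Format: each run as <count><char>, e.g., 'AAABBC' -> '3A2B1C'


Scanning runs left to right:
  i=0: run of 'H' x 7 -> '7H'
  i=7: run of 'D' x 15 -> '15D'
  i=22: run of 'F' x 5 -> '5F'
  i=27: run of 'D' x 5 -> '5D'

RLE = 7H15D5F5D


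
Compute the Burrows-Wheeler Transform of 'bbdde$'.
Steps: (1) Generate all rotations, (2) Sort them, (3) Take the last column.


Rotations (sorted):
  0: $bbdde -> last char: e
  1: bbdde$ -> last char: $
  2: bdde$b -> last char: b
  3: dde$bb -> last char: b
  4: de$bbd -> last char: d
  5: e$bbdd -> last char: d


BWT = e$bbdd


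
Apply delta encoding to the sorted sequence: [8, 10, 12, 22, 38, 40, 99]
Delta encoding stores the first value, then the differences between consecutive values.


First value: 8
Deltas:
  10 - 8 = 2
  12 - 10 = 2
  22 - 12 = 10
  38 - 22 = 16
  40 - 38 = 2
  99 - 40 = 59


Delta encoded: [8, 2, 2, 10, 16, 2, 59]


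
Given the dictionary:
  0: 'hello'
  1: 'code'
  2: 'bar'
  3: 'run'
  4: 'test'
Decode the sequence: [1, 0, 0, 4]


Look up each index in the dictionary:
  1 -> 'code'
  0 -> 'hello'
  0 -> 'hello'
  4 -> 'test'

Decoded: "code hello hello test"


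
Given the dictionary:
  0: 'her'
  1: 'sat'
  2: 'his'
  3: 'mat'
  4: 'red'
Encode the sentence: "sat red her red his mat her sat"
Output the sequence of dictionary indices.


Look up each word in the dictionary:
  'sat' -> 1
  'red' -> 4
  'her' -> 0
  'red' -> 4
  'his' -> 2
  'mat' -> 3
  'her' -> 0
  'sat' -> 1

Encoded: [1, 4, 0, 4, 2, 3, 0, 1]


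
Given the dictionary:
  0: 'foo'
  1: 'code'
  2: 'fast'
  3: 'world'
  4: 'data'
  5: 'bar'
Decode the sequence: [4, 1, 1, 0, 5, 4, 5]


Look up each index in the dictionary:
  4 -> 'data'
  1 -> 'code'
  1 -> 'code'
  0 -> 'foo'
  5 -> 'bar'
  4 -> 'data'
  5 -> 'bar'

Decoded: "data code code foo bar data bar"


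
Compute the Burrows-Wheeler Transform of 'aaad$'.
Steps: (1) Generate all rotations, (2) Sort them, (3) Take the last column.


Rotations (sorted):
  0: $aaad -> last char: d
  1: aaad$ -> last char: $
  2: aad$a -> last char: a
  3: ad$aa -> last char: a
  4: d$aaa -> last char: a


BWT = d$aaa


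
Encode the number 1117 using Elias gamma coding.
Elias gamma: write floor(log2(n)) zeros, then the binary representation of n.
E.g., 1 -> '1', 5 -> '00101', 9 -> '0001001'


num_bits = floor(log2(1117)) + 1 = 11
leading_zeros = num_bits - 1 = 10
binary(1117) = 10001011101

Elias gamma(1117) = '0000000000' + '10001011101' = 000000000010001011101 (21 bits)


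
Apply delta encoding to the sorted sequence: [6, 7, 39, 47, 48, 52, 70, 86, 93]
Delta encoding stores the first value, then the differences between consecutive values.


First value: 6
Deltas:
  7 - 6 = 1
  39 - 7 = 32
  47 - 39 = 8
  48 - 47 = 1
  52 - 48 = 4
  70 - 52 = 18
  86 - 70 = 16
  93 - 86 = 7


Delta encoded: [6, 1, 32, 8, 1, 4, 18, 16, 7]


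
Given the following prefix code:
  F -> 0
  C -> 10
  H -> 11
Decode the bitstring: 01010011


Decoding step by step:
Bits 0 -> F
Bits 10 -> C
Bits 10 -> C
Bits 0 -> F
Bits 11 -> H


Decoded message: FCCFH


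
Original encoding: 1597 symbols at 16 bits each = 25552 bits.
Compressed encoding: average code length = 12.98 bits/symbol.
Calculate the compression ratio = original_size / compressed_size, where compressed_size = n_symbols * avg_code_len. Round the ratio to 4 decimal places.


original_size = n_symbols * orig_bits = 1597 * 16 = 25552 bits
compressed_size = n_symbols * avg_code_len = 1597 * 12.98 = 20729.06 bits
ratio = original_size / compressed_size = 25552 / 20729.06 = 1.2327

Compression ratio = 1.2327


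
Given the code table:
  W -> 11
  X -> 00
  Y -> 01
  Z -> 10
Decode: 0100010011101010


Decoding:
01 -> Y
00 -> X
01 -> Y
00 -> X
11 -> W
10 -> Z
10 -> Z
10 -> Z


Result: YXYXWZZZ


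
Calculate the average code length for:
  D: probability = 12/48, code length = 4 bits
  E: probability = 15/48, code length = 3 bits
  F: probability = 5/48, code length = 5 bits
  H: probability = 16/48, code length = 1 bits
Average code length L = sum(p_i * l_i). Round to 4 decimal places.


Weighted contributions p_i * l_i:
  D: (12/48) * 4 = 48/48
  E: (15/48) * 3 = 45/48
  F: (5/48) * 5 = 25/48
  H: (16/48) * 1 = 16/48
Sum = (48 + 45 + 25 + 16)/48 = 134/48

L = 134/48 = 2.7917 bits/symbol


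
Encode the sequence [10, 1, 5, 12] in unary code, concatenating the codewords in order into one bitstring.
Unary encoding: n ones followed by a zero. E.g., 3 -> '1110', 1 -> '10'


Encode each number as n ones followed by a terminating 0:
  10 -> 11111111110 (11 bits)
  1 -> 10 (2 bits)
  5 -> 111110 (6 bits)
  12 -> 1111111111110 (13 bits)
Total length = 11 + 2 + 6 + 13 = 32 bits.

Unary([10, 1, 5, 12]) = 11111111110101111101111111111110 (32 bits)


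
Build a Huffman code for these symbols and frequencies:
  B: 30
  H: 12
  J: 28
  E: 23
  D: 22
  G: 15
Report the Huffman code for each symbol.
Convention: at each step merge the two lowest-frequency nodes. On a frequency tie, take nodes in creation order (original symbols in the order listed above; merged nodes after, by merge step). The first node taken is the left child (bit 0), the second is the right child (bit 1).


Huffman tree construction:
Step 1: Merge H(12) + G(15) = 27
Step 2: Merge D(22) + E(23) = 45
Step 3: Merge (H+G)(27) + J(28) = 55
Step 4: Merge B(30) + (D+E)(45) = 75
Step 5: Merge ((H+G)+J)(55) + (B+(D+E))(75) = 130
Read each symbol's code off the tree from the root (left child = 0, right child = 1).

Codes:
  B: 10 (length 2)
  H: 000 (length 3)
  J: 01 (length 2)
  E: 111 (length 3)
  D: 110 (length 3)
  G: 001 (length 3)
Average code length: 332/130 = 2.5538 bits/symbol


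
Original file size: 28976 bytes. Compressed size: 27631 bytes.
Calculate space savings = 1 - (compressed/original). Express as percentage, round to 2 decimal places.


ratio = compressed/original = 27631/28976 = 0.953582
savings = 1 - ratio = 1 - 0.953582 = 0.046418
as a percentage: 0.046418 * 100 = 4.64%

Space savings = 1 - 27631/28976 = 4.64%


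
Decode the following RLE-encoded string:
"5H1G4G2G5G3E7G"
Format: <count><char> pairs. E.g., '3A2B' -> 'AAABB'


Expanding each <count><char> pair:
  5H -> 'HHHHH'
  1G -> 'G'
  4G -> 'GGGG'
  2G -> 'GG'
  5G -> 'GGGGG'
  3E -> 'EEE'
  7G -> 'GGGGGGG'

Decoded = HHHHHGGGGGGGGGGGGEEEGGGGGGG


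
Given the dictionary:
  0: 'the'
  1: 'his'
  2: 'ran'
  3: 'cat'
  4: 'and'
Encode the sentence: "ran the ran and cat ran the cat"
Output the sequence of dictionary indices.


Look up each word in the dictionary:
  'ran' -> 2
  'the' -> 0
  'ran' -> 2
  'and' -> 4
  'cat' -> 3
  'ran' -> 2
  'the' -> 0
  'cat' -> 3

Encoded: [2, 0, 2, 4, 3, 2, 0, 3]


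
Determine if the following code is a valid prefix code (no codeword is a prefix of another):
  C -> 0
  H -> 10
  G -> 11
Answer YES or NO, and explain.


Checking each pair (does one codeword prefix another?):
  C='0' vs H='10': no prefix
  C='0' vs G='11': no prefix
  H='10' vs C='0': no prefix
  H='10' vs G='11': no prefix
  G='11' vs C='0': no prefix
  G='11' vs H='10': no prefix
No violation found over all pairs.

YES -- this is a valid prefix code. No codeword is a prefix of any other codeword.


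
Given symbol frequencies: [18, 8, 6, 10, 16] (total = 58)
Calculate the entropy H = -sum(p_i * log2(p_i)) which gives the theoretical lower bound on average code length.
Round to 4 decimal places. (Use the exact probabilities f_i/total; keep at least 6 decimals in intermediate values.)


Per-symbol terms -p_i * log2(p_i) with p_i = f_i/58:
  p = 18/58 = 0.310345: log2(p) = -1.688056, -p*log2(p) = 0.523879
  p = 8/58 = 0.137931: log2(p) = -2.857981, -p*log2(p) = 0.394204
  p = 6/58 = 0.103448: log2(p) = -3.273018, -p*log2(p) = 0.338588
  p = 10/58 = 0.172414: log2(p) = -2.536053, -p*log2(p) = 0.437251
  p = 16/58 = 0.275862: log2(p) = -1.857981, -p*log2(p) = 0.512546
H = 0.523879 + 0.394204 + 0.338588 + 0.437251 + 0.512546 = 2.206468

H = 2.2065 bits/symbol


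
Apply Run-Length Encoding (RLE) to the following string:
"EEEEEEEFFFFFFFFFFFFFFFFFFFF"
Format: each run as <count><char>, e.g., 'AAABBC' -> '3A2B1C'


Scanning runs left to right:
  i=0: run of 'E' x 7 -> '7E'
  i=7: run of 'F' x 20 -> '20F'

RLE = 7E20F


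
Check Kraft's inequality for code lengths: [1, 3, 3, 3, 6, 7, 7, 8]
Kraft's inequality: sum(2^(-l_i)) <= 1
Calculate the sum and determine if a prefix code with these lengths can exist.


Sum = 2^(-1) + 2^(-3) + 2^(-3) + 2^(-3) + 2^(-6) + 2^(-7) + 2^(-7) + 2^(-8)
    = 0.5 + 0.125 + 0.125 + 0.125 + 0.015625 + 0.0078125 + 0.0078125 + 0.00390625
    = 233/256 = 0.91015625
Since 0.91015625 <= 1, Kraft's inequality IS satisfied.
A prefix code with these lengths CAN exist.

Kraft sum = 0.91015625. Satisfied.


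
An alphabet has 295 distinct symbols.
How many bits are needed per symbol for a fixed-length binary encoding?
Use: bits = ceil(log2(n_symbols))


log2(295) = 8.2046
Bracket: 2^8 = 256 < 295 <= 2^9 = 512
So ceil(log2(295)) = 9

bits = ceil(log2(295)) = ceil(8.2046) = 9 bits


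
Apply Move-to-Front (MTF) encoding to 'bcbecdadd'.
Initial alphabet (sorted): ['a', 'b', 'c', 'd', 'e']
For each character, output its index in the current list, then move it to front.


MTF encoding:
'b': index 1 in ['a', 'b', 'c', 'd', 'e'] -> ['b', 'a', 'c', 'd', 'e']
'c': index 2 in ['b', 'a', 'c', 'd', 'e'] -> ['c', 'b', 'a', 'd', 'e']
'b': index 1 in ['c', 'b', 'a', 'd', 'e'] -> ['b', 'c', 'a', 'd', 'e']
'e': index 4 in ['b', 'c', 'a', 'd', 'e'] -> ['e', 'b', 'c', 'a', 'd']
'c': index 2 in ['e', 'b', 'c', 'a', 'd'] -> ['c', 'e', 'b', 'a', 'd']
'd': index 4 in ['c', 'e', 'b', 'a', 'd'] -> ['d', 'c', 'e', 'b', 'a']
'a': index 4 in ['d', 'c', 'e', 'b', 'a'] -> ['a', 'd', 'c', 'e', 'b']
'd': index 1 in ['a', 'd', 'c', 'e', 'b'] -> ['d', 'a', 'c', 'e', 'b']
'd': index 0 in ['d', 'a', 'c', 'e', 'b'] -> ['d', 'a', 'c', 'e', 'b']


Output: [1, 2, 1, 4, 2, 4, 4, 1, 0]


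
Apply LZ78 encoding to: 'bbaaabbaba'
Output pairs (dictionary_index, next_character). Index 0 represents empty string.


LZ78 encoding steps:
Dictionary: {0: ''}
Step 1: w='' (idx 0), next='b' -> output (0, 'b'), add 'b' as idx 1
Step 2: w='b' (idx 1), next='a' -> output (1, 'a'), add 'ba' as idx 2
Step 3: w='' (idx 0), next='a' -> output (0, 'a'), add 'a' as idx 3
Step 4: w='a' (idx 3), next='b' -> output (3, 'b'), add 'ab' as idx 4
Step 5: w='ba' (idx 2), next='b' -> output (2, 'b'), add 'bab' as idx 5
Step 6: w='a' (idx 3), end of input -> output (3, '')


Encoded: [(0, 'b'), (1, 'a'), (0, 'a'), (3, 'b'), (2, 'b'), (3, '')]


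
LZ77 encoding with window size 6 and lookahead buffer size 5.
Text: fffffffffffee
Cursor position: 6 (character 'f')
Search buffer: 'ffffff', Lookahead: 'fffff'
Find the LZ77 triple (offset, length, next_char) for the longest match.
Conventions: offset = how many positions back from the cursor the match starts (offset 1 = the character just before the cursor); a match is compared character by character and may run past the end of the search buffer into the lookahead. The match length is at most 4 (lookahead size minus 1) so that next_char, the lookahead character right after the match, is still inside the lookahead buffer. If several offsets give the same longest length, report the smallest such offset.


Try each offset into the search buffer:
  offset=1 (pos 5, char 'f'): match length 4
  offset=2 (pos 4, char 'f'): match length 4
  offset=3 (pos 3, char 'f'): match length 4
  offset=4 (pos 2, char 'f'): match length 4
  offset=5 (pos 1, char 'f'): match length 4
  offset=6 (pos 0, char 'f'): match length 4
Longest match has length 4, found at offsets 1, 2, 3, 4, 5, 6; take the smallest, offset 1.
next_char = character at position 6 + 4 = 10 -> 'f'

Best match: offset=1, length=4 (matching 'ffff' starting at position 5)
LZ77 triple: (1, 4, 'f')


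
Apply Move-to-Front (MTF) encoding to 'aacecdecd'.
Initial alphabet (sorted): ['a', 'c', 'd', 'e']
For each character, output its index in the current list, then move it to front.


MTF encoding:
'a': index 0 in ['a', 'c', 'd', 'e'] -> ['a', 'c', 'd', 'e']
'a': index 0 in ['a', 'c', 'd', 'e'] -> ['a', 'c', 'd', 'e']
'c': index 1 in ['a', 'c', 'd', 'e'] -> ['c', 'a', 'd', 'e']
'e': index 3 in ['c', 'a', 'd', 'e'] -> ['e', 'c', 'a', 'd']
'c': index 1 in ['e', 'c', 'a', 'd'] -> ['c', 'e', 'a', 'd']
'd': index 3 in ['c', 'e', 'a', 'd'] -> ['d', 'c', 'e', 'a']
'e': index 2 in ['d', 'c', 'e', 'a'] -> ['e', 'd', 'c', 'a']
'c': index 2 in ['e', 'd', 'c', 'a'] -> ['c', 'e', 'd', 'a']
'd': index 2 in ['c', 'e', 'd', 'a'] -> ['d', 'c', 'e', 'a']


Output: [0, 0, 1, 3, 1, 3, 2, 2, 2]


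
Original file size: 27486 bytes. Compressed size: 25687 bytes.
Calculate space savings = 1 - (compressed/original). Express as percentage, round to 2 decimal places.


ratio = compressed/original = 25687/27486 = 0.934548
savings = 1 - ratio = 1 - 0.934548 = 0.065452
as a percentage: 0.065452 * 100 = 6.55%

Space savings = 1 - 25687/27486 = 6.55%


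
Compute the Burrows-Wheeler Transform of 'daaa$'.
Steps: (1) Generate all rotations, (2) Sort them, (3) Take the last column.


Rotations (sorted):
  0: $daaa -> last char: a
  1: a$daa -> last char: a
  2: aa$da -> last char: a
  3: aaa$d -> last char: d
  4: daaa$ -> last char: $


BWT = aaad$


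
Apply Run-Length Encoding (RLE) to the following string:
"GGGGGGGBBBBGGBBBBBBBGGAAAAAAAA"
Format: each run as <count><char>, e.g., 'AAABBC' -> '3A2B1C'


Scanning runs left to right:
  i=0: run of 'G' x 7 -> '7G'
  i=7: run of 'B' x 4 -> '4B'
  i=11: run of 'G' x 2 -> '2G'
  i=13: run of 'B' x 7 -> '7B'
  i=20: run of 'G' x 2 -> '2G'
  i=22: run of 'A' x 8 -> '8A'

RLE = 7G4B2G7B2G8A


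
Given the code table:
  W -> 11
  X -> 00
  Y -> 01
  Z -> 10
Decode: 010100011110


Decoding:
01 -> Y
01 -> Y
00 -> X
01 -> Y
11 -> W
10 -> Z


Result: YYXYWZ


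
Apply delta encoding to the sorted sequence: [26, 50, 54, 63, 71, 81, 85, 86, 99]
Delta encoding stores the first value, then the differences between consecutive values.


First value: 26
Deltas:
  50 - 26 = 24
  54 - 50 = 4
  63 - 54 = 9
  71 - 63 = 8
  81 - 71 = 10
  85 - 81 = 4
  86 - 85 = 1
  99 - 86 = 13


Delta encoded: [26, 24, 4, 9, 8, 10, 4, 1, 13]
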